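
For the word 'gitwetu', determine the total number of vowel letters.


Scanning each character of 'gitwetu':
  Position 1: 'g' -> consonant (running count: 0)
  Position 2: 'i' -> vowel (running count: 1)
  Position 3: 't' -> consonant (running count: 1)
  Position 4: 'w' -> consonant (running count: 1)
  Position 5: 'e' -> vowel (running count: 2)
  Position 6: 't' -> consonant (running count: 2)
  Position 7: 'u' -> vowel (running count: 3)
Total vowels: 3

3


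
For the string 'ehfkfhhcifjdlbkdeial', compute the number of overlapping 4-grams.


String 'ehfkfhhcifjdlbkdeial' has length L = 20.
Number of overlapping n-grams = L - n + 1
Substituting: 20 - 4 + 1 = 17

17


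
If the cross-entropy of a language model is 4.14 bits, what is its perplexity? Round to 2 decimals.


Perplexity formula: PP = 2^H
H = 4.14
PP = 2^4.14
Decompose: 2^4.14 = 2^4 * 2^0.14
2^4 = 16, 2^0.14 ~ 1.1019051
PP ~ 16 * 1.1019051 = 17.6304816
Rounded to 2 decimals: 17.63

17.63


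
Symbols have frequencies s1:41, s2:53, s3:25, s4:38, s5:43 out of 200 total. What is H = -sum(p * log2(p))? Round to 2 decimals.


Computing entropy H = -sum(p_i * log2(p_i)):
  s1: p = 41/200 = 0.2050, -p*log2(p) = 0.4687
  s2: p = 53/200 = 0.2650, -p*log2(p) = 0.5077
  s3: p = 25/200 = 0.1250, -p*log2(p) = 0.3750
  s4: p = 38/200 = 0.1900, -p*log2(p) = 0.4552
  s5: p = 43/200 = 0.2150, -p*log2(p) = 0.4768
H = sum of terms = 2.2834
Rounded to 2 decimals: 2.28

2.28


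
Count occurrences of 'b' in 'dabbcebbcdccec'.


Scanning 'dabbcebbcdccec' for 'b':
  Position 2: 'b' -> MATCH (count: 1)
  Position 3: 'b' -> MATCH (count: 2)
  Position 6: 'b' -> MATCH (count: 3)
  Position 7: 'b' -> MATCH (count: 4)
Total occurrences of 'b': 4

4


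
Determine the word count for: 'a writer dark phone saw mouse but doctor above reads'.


Counting words by splitting on spaces:
  Word 1: 'a'
  Word 2: 'writer'
  Word 3: 'dark'
  Word 4: 'phone'
  Word 5: 'saw'
  Word 6: 'mouse'
  Word 7: 'but'
  Word 8: 'doctor'
  Word 9: 'above'
  Word 10: 'reads'
Total words: 10

10


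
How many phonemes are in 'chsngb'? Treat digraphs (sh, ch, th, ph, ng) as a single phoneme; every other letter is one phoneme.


Parsing 'chsngb' greedily, digraphs first:
  'ch' -> digraph (1 consonant phoneme) (phonemes so far: 1)
  's' -> consonant phoneme (phonemes so far: 2)
  'ng' -> digraph (1 consonant phoneme) (phonemes so far: 3)
  'b' -> consonant phoneme (phonemes so far: 4)
Total phonemes: 4

4


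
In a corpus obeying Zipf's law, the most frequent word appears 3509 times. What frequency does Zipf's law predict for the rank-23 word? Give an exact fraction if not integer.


Zipf's law: freq(rank) = f1 / rank
f1 = 3509, rank = 23
freq = 3509 / 23
GCD(3509, 23) = 1
Simplified: 3509/23

3509/23


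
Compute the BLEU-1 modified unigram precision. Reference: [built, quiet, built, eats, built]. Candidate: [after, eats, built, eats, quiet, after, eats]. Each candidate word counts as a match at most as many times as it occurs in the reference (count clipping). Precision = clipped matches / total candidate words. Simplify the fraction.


Reference word counts: {'built': 3, 'eats': 1, 'quiet': 1}
Checking each candidate word (with clipping):
  'after' -> not in reference -> no match (matches: 0)
  'eats' -> in reference (ref count 1, used 1/1) -> match (matches: 1)
  'built' -> in reference (ref count 3, used 1/3) -> match (matches: 2)
  'eats' -> ref count 1 already used up (1/1) -> clipped, no match (matches: 2)
  'quiet' -> in reference (ref count 1, used 1/1) -> match (matches: 3)
  'after' -> not in reference -> no match (matches: 3)
  'eats' -> ref count 1 already used up (1/1) -> clipped, no match (matches: 3)
Clipped matches: 3, Candidate length: 7
Precision = 3/7

3/7


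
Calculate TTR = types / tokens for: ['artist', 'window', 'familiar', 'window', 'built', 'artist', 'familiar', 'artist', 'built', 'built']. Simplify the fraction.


Tokens: 10
Unique types: ('artist', 'built', 'familiar', 'window') = 4
TTR = 4/10
Simplify: divide both by 2 -> 2/5
TTR = 2/5

2/5


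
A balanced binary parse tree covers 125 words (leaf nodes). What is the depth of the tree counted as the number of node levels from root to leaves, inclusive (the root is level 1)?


In a balanced binary tree with n leaves the deepest leaf is ceil(log2(n)) edges below the root,
so counting node levels inclusive of root and leaves gives ceil(log2(n)) + 1 levels.
log2(125) = 6.9658
ceil(6.9658) = 7
levels = 7 + 1 = 8

8


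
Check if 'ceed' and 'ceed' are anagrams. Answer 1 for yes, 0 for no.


Sort characters of 'ceed': 'cdee'
Sort characters of 'ceed': 'cdee'
Sorted forms match -> they ARE anagrams
Result: 1

1


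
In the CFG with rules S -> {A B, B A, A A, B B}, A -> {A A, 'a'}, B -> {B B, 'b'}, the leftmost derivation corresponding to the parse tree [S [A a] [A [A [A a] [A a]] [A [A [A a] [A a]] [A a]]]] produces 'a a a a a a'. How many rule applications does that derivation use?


Every bracketed nonterminal node [X ...] in the tree is produced by exactly one rule application.
Reading the tree off as a leftmost derivation:
  Step 1: S  =>  A A   (applied S -> A A)
  Step 2: A A  =>  a A   (applied A -> a)
  Step 3: a A  =>  a A A   (applied A -> A A)
  Step 4: a A A  =>  a A A A   (applied A -> A A)
  Step 5: a A A A  =>  a a A A   (applied A -> a)
  Step 6: a a A A  =>  a a a A   (applied A -> a)
  Step 7: a a a A  =>  a a a A A   (applied A -> A A)
  Step 8: a a a A A  =>  a a a A A A   (applied A -> A A)
  Step 9: a a a A A A  =>  a a a a A A   (applied A -> a)
  Step 10: a a a a A A  =>  a a a a a A   (applied A -> a)
  Step 11: a a a a a A  =>  a a a a a a   (applied A -> a)
Final yield: a a a a a a
Total rewrite steps: 11

11


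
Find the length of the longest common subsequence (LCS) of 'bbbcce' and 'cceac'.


DP table for LCS of 'bbbcce' and 'cceac':
       c  c  e  a  c
    0  0  0  0  0  0
  b 0  0  0  0  0  0
  b 0  0  0  0  0  0
  b 0  0  0  0  0  0
  c 0  1  1  1  1  1
  c 0  1  2  2  2  2
  e 0  1  2  3  3  3
LCS: 'cce'
LCS length = 3

3


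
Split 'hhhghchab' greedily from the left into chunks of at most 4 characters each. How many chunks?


'hhhghchab' has 9 characters.
Chunking with max size 4:
  Chunk 1: 'hhhg' (positions 0-3)
  Chunk 2: 'hcha' (positions 4-7)
  Chunk 3: 'b' (positions 8-8)
Total chunks: ceil(9 / 4) = 3

3


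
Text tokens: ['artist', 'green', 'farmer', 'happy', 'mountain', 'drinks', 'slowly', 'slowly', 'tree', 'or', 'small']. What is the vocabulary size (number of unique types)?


Listing all tokens and tracking unique types:
  Token 1: 'artist' -> NEW (unique so far: 1)
  Token 2: 'green' -> NEW (unique so far: 2)
  Token 3: 'farmer' -> NEW (unique so far: 3)
  Token 4: 'happy' -> NEW (unique so far: 4)
  Token 5: 'mountain' -> NEW (unique so far: 5)
  Token 6: 'drinks' -> NEW (unique so far: 6)
  Token 7: 'slowly' -> NEW (unique so far: 7)
  Token 8: 'slowly' -> duplicate (unique so far: 7)
  Token 9: 'tree' -> NEW (unique so far: 8)
  Token 10: 'or' -> NEW (unique so far: 9)
  Token 11: 'small' -> NEW (unique so far: 10)
Unique types: ('artist', 'drinks', 'farmer', 'green', 'happy', 'mountain', 'or', 'slowly', 'small', 'tree')
Vocabulary size: 10

10


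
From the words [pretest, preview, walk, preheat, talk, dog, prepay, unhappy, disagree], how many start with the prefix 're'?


Checking each word for prefix 're':
  'pretest' -> no (count: 0)
  'preview' -> no (count: 0)
  'walk' -> no (count: 0)
  'preheat' -> no (count: 0)
  'talk' -> no (count: 0)
  'dog' -> no (count: 0)
  'prepay' -> no (count: 0)
  'unhappy' -> no (count: 0)
  'disagree' -> no (count: 0)
Total with prefix 're': 0

0


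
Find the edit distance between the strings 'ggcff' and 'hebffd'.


Building DP table for s1='ggcff' (len 5) and s2='hebffd' (len 6):
       h  e  b  f  f  d
    0  1  2  3  4  5  6
  g 1  1  2  3  4  5  6
  g 2  2  2  3  4  5  6
  c 3  3  3  3  4  5  6
  f 4  4  4  4  3  4  5
  f 5  5  5  5  4  3  4
Edit distance = dp[5][6] = 4

4


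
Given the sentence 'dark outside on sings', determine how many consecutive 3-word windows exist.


Word trigrams from [4] words:
  Trigram 1: (dark outside on)
  Trigram 2: (outside on sings)
Total word trigrams: 4 - 2 = 2

2


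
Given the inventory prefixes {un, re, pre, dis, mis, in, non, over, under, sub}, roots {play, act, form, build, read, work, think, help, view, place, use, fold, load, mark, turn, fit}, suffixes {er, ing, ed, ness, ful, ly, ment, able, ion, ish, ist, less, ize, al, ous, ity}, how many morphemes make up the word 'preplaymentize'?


Segmenting 'preplaymentize' against the inventory:
  'pre' -> prefix (morpheme 1)
  'play' -> root (morpheme 2)
  'ment' -> suffix (morpheme 3)
  'ize' -> suffix (morpheme 4)
Total morphemes: 4

4


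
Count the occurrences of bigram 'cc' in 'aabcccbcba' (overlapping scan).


Scanning 'aabcccbcba' for bigram 'cc':
  Position 0: 'aa' -> no
  Position 1: 'ab' -> no
  Position 2: 'bc' -> no
  Position 3: 'cc' -> MATCH
  Position 4: 'cc' -> MATCH
  Position 5: 'cb' -> no
  Position 6: 'bc' -> no
  Position 7: 'cb' -> no
  Position 8: 'ba' -> no
Total matches: 2

2


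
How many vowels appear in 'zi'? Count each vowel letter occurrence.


Scanning each character of 'zi':
  Position 1: 'z' -> consonant (running count: 0)
  Position 2: 'i' -> vowel (running count: 1)
Total vowels: 1

1


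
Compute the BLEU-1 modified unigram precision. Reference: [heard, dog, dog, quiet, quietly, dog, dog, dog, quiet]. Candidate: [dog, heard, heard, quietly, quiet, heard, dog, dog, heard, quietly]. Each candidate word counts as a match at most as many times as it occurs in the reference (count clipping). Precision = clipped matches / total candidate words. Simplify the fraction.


Reference word counts: {'dog': 5, 'heard': 1, 'quiet': 2, 'quietly': 1}
Checking each candidate word (with clipping):
  'dog' -> in reference (ref count 5, used 1/5) -> match (matches: 1)
  'heard' -> in reference (ref count 1, used 1/1) -> match (matches: 2)
  'heard' -> ref count 1 already used up (1/1) -> clipped, no match (matches: 2)
  'quietly' -> in reference (ref count 1, used 1/1) -> match (matches: 3)
  'quiet' -> in reference (ref count 2, used 1/2) -> match (matches: 4)
  'heard' -> ref count 1 already used up (1/1) -> clipped, no match (matches: 4)
  'dog' -> in reference (ref count 5, used 2/5) -> match (matches: 5)
  'dog' -> in reference (ref count 5, used 3/5) -> match (matches: 6)
  'heard' -> ref count 1 already used up (1/1) -> clipped, no match (matches: 6)
  'quietly' -> ref count 1 already used up (1/1) -> clipped, no match (matches: 6)
Clipped matches: 6, Candidate length: 10
Precision = 6/10 = 3/5

3/5


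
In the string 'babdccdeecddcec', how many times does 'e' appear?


Scanning 'babdccdeecddcec' for 'e':
  Position 7: 'e' -> MATCH (count: 1)
  Position 8: 'e' -> MATCH (count: 2)
  Position 13: 'e' -> MATCH (count: 3)
Total occurrences of 'e': 3

3


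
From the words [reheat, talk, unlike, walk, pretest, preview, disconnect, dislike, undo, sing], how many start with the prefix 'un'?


Checking each word for prefix 'un':
  'reheat' -> no (count: 0)
  'talk' -> no (count: 0)
  'unlike' -> YES, starts with 'un' (count: 1)
  'walk' -> no (count: 1)
  'pretest' -> no (count: 1)
  'preview' -> no (count: 1)
  'disconnect' -> no (count: 1)
  'dislike' -> no (count: 1)
  'undo' -> YES, starts with 'un' (count: 2)
  'sing' -> no (count: 2)
Total with prefix 'un': 2

2


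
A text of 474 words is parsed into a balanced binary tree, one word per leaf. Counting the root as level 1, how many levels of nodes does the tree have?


In a balanced binary tree with n leaves the deepest leaf is ceil(log2(n)) edges below the root,
so counting node levels inclusive of root and leaves gives ceil(log2(n)) + 1 levels.
log2(474) = 8.8887
ceil(8.8887) = 9
levels = 9 + 1 = 10

10


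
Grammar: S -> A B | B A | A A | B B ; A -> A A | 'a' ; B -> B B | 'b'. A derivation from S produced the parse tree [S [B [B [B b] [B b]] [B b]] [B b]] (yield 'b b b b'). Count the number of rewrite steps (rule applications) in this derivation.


Every bracketed nonterminal node [X ...] in the tree is produced by exactly one rule application.
Reading the tree off as a leftmost derivation:
  Step 1: S  =>  B B   (applied S -> B B)
  Step 2: B B  =>  B B B   (applied B -> B B)
  Step 3: B B B  =>  B B B B   (applied B -> B B)
  Step 4: B B B B  =>  b B B B   (applied B -> b)
  Step 5: b B B B  =>  b b B B   (applied B -> b)
  Step 6: b b B B  =>  b b b B   (applied B -> b)
  Step 7: b b b B  =>  b b b b   (applied B -> b)
Final yield: b b b b
Total rewrite steps: 7

7


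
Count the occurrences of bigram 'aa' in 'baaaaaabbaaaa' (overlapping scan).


Scanning 'baaaaaabbaaaa' for bigram 'aa':
  Position 0: 'ba' -> no
  Position 1: 'aa' -> MATCH
  Position 2: 'aa' -> MATCH
  Position 3: 'aa' -> MATCH
  Position 4: 'aa' -> MATCH
  Position 5: 'aa' -> MATCH
  Position 6: 'ab' -> no
  Position 7: 'bb' -> no
  Position 8: 'ba' -> no
  Position 9: 'aa' -> MATCH
  Position 10: 'aa' -> MATCH
  Position 11: 'aa' -> MATCH
Total matches: 8

8


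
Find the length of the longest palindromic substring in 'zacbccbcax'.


Scanning 'zacbccbcax' for palindromic substrings.
Substring at positions 1-8: 'acbccbca'.
Check: reverse('acbccbca') = 'acbccbca' -> palindrome confirmed.
Neighbouring characters ('z' / 'x') break symmetry, so it cannot extend further.
No longer palindromic substring exists; longest length = 8

8


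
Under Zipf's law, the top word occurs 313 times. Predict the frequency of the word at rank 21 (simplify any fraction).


Zipf's law: freq(rank) = f1 / rank
f1 = 313, rank = 21
freq = 313 / 21
GCD(313, 21) = 1
Simplified: 313/21

313/21


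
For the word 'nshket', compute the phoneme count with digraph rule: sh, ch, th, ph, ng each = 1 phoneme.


Parsing 'nshket' greedily, digraphs first:
  'n' -> consonant phoneme (phonemes so far: 1)
  'sh' -> digraph (1 consonant phoneme) (phonemes so far: 2)
  'k' -> consonant phoneme (phonemes so far: 3)
  'e' -> vowel phoneme (phonemes so far: 4)
  't' -> consonant phoneme (phonemes so far: 5)
Total phonemes: 5

5


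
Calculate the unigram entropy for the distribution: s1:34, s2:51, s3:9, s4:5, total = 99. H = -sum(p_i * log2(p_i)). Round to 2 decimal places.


Computing entropy H = -sum(p_i * log2(p_i)):
  s1: p = 34/99 = 0.3434, -p*log2(p) = 0.5295
  s2: p = 51/99 = 0.5152, -p*log2(p) = 0.4930
  s3: p = 9/99 = 0.0909, -p*log2(p) = 0.3145
  s4: p = 5/99 = 0.0505, -p*log2(p) = 0.2175
H = sum of terms = 1.5545
Rounded to 2 decimals: 1.55

1.55


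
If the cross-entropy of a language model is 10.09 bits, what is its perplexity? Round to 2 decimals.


Perplexity formula: PP = 2^H
H = 10.09
PP = 2^10.09
Decompose: 2^10.09 = 2^10 * 2^0.09
2^10 = 1024, 2^0.09 ~ 1.0643702
PP ~ 1024 * 1.0643702 = 1089.9150848
Rounded to 2 decimals: 1089.92

1089.92


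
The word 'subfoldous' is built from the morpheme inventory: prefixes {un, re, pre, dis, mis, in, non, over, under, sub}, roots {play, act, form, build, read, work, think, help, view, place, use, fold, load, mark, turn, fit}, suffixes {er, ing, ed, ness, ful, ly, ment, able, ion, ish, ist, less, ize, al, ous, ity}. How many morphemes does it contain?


Segmenting 'subfoldous' against the inventory:
  'sub' -> prefix (morpheme 1)
  'fold' -> root (morpheme 2)
  'ous' -> suffix (morpheme 3)
Total morphemes: 3

3


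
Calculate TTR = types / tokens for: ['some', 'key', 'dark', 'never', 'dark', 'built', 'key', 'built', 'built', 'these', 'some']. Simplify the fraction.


Tokens: 11
Unique types: ('built', 'dark', 'key', 'never', 'some', 'these') = 6
TTR = 6/11
Already in lowest terms.

6/11


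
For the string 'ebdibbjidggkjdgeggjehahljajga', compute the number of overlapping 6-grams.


String 'ebdibbjidggkjdgeggjehahljajga' has length L = 29.
Number of overlapping n-grams = L - n + 1
Substituting: 29 - 6 + 1 = 24

24


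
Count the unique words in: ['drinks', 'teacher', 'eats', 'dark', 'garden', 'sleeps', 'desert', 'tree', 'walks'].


Listing all tokens and tracking unique types:
  Token 1: 'drinks' -> NEW (unique so far: 1)
  Token 2: 'teacher' -> NEW (unique so far: 2)
  Token 3: 'eats' -> NEW (unique so far: 3)
  Token 4: 'dark' -> NEW (unique so far: 4)
  Token 5: 'garden' -> NEW (unique so far: 5)
  Token 6: 'sleeps' -> NEW (unique so far: 6)
  Token 7: 'desert' -> NEW (unique so far: 7)
  Token 8: 'tree' -> NEW (unique so far: 8)
  Token 9: 'walks' -> NEW (unique so far: 9)
Unique types: ('dark', 'desert', 'drinks', 'eats', 'garden', 'sleeps', 'teacher', 'tree', 'walks')
Vocabulary size: 9

9


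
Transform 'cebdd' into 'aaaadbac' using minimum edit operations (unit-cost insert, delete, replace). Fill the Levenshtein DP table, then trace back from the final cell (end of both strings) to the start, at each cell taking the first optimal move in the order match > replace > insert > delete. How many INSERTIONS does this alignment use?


Edit distance = 7. Backtracking from cell (5, 8) with preference match > replace > insert > delete,
then listing the resulting alignment 'cebdd' -> 'aaaadbac' left to right:
  Step 1: insert 'a' [insertion #1]
  Step 2: insert 'a' [insertion #2]
  Step 3: insert 'a' [insertion #3]
  Step 4: replace c->a
  Step 5: replace e->d
  Step 6: keep 'b'
  Step 7: replace d->a
  Step 8: replace d->c
Total insertions: 3

3


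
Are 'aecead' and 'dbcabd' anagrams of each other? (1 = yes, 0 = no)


Sort characters of 'aecead': 'aacdee'
Sort characters of 'dbcabd': 'abbcdd'
Sorted forms differ -> they are NOT anagrams
Result: 0

0


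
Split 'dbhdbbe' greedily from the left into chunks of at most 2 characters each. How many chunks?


'dbhdbbe' has 7 characters.
Chunking with max size 2:
  Chunk 1: 'db' (positions 0-1)
  Chunk 2: 'hd' (positions 2-3)
  Chunk 3: 'bb' (positions 4-5)
  Chunk 4: 'e' (positions 6-6)
Total chunks: ceil(7 / 2) = 4

4


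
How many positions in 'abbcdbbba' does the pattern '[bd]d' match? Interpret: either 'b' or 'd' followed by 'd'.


Pattern: [bd]d means either 'b' or 'd' followed by 'd'.
Scanning 'abbcdbbba' position-by-position:
  Pos 0: window 'ab' -> no
  Pos 1: window 'bb' -> no
  Pos 2: window 'bc' -> no
  Pos 3: window 'cd' -> no
  Pos 4: window 'db' -> no
  Pos 5: window 'bb' -> no
  Pos 6: window 'bb' -> no
  Pos 7: window 'ba' -> no
  Pos 8: window 'a' -> no
Total matches: 0

0


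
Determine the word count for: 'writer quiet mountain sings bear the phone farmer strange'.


Counting words by splitting on spaces:
  Word 1: 'writer'
  Word 2: 'quiet'
  Word 3: 'mountain'
  Word 4: 'sings'
  Word 5: 'bear'
  Word 6: 'the'
  Word 7: 'phone'
  Word 8: 'farmer'
  Word 9: 'strange'
Total words: 9

9


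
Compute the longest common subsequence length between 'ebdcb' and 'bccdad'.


DP table for LCS of 'ebdcb' and 'bccdad':
       b  c  c  d  a  d
    0  0  0  0  0  0  0
  e 0  0  0  0  0  0  0
  b 0  1  1  1  1  1  1
  d 0  1  1  1  2  2  2
  c 0  1  2  2  2  2  2
  b 0  1  2  2  2  2  2
LCS: 'bd'
LCS length = 2

2


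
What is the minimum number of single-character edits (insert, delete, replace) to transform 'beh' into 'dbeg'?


Building DP table for s1='beh' (len 3) and s2='dbeg' (len 4):
       d  b  e  g
    0  1  2  3  4
  b 1  1  1  2  3
  e 2  2  2  1  2
  h 3  3  3  2  2
Edit distance = dp[3][4] = 2

2


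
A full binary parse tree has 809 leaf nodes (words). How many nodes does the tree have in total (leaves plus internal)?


Leaf nodes (terminals): 809
Internal nodes = n - 1 = 809 - 1 = 808
Total = leaves + internal = 809 + 808 = 1617

1617


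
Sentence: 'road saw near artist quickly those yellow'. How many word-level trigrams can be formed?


Word trigrams from [7] words:
  Trigram 1: (road saw near)
  Trigram 2: (saw near artist)
  Trigram 3: (near artist quickly)
  Trigram 4: (artist quickly those)
  Trigram 5: (quickly those yellow)
Total word trigrams: 7 - 2 = 5

5


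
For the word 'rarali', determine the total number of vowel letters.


Scanning each character of 'rarali':
  Position 1: 'r' -> consonant (running count: 0)
  Position 2: 'a' -> vowel (running count: 1)
  Position 3: 'r' -> consonant (running count: 1)
  Position 4: 'a' -> vowel (running count: 2)
  Position 5: 'l' -> consonant (running count: 2)
  Position 6: 'i' -> vowel (running count: 3)
Total vowels: 3

3


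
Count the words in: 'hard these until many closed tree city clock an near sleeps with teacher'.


Counting words by splitting on spaces:
  Word 1: 'hard'
  Word 2: 'these'
  Word 3: 'until'
  Word 4: 'many'
  Word 5: 'closed'
  Word 6: 'tree'
  Word 7: 'city'
  Word 8: 'clock'
  Word 9: 'an'
  Word 10: 'near'
  Word 11: 'sleeps'
  Word 12: 'with'
  Word 13: 'teacher'
Total words: 13

13


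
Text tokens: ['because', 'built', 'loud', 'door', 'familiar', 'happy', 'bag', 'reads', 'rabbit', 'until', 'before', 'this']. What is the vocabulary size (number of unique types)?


Listing all tokens and tracking unique types:
  Token 1: 'because' -> NEW (unique so far: 1)
  Token 2: 'built' -> NEW (unique so far: 2)
  Token 3: 'loud' -> NEW (unique so far: 3)
  Token 4: 'door' -> NEW (unique so far: 4)
  Token 5: 'familiar' -> NEW (unique so far: 5)
  Token 6: 'happy' -> NEW (unique so far: 6)
  Token 7: 'bag' -> NEW (unique so far: 7)
  Token 8: 'reads' -> NEW (unique so far: 8)
  Token 9: 'rabbit' -> NEW (unique so far: 9)
  Token 10: 'until' -> NEW (unique so far: 10)
  Token 11: 'before' -> NEW (unique so far: 11)
  Token 12: 'this' -> NEW (unique so far: 12)
Unique types: ('bag', 'because', 'before', 'built', 'door', 'familiar', 'happy', 'loud', 'rabbit', 'reads', 'this', 'until')
Vocabulary size: 12

12


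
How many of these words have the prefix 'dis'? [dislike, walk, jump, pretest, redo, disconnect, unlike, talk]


Checking each word for prefix 'dis':
  'dislike' -> YES, starts with 'dis' (count: 1)
  'walk' -> no (count: 1)
  'jump' -> no (count: 1)
  'pretest' -> no (count: 1)
  'redo' -> no (count: 1)
  'disconnect' -> YES, starts with 'dis' (count: 2)
  'unlike' -> no (count: 2)
  'talk' -> no (count: 2)
Total with prefix 'dis': 2

2


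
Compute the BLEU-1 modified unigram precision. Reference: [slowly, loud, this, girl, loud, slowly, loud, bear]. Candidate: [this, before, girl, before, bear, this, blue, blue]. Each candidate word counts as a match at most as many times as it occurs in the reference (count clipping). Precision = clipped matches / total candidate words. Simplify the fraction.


Reference word counts: {'bear': 1, 'girl': 1, 'loud': 3, 'slowly': 2, 'this': 1}
Checking each candidate word (with clipping):
  'this' -> in reference (ref count 1, used 1/1) -> match (matches: 1)
  'before' -> not in reference -> no match (matches: 1)
  'girl' -> in reference (ref count 1, used 1/1) -> match (matches: 2)
  'before' -> not in reference -> no match (matches: 2)
  'bear' -> in reference (ref count 1, used 1/1) -> match (matches: 3)
  'this' -> ref count 1 already used up (1/1) -> clipped, no match (matches: 3)
  'blue' -> not in reference -> no match (matches: 3)
  'blue' -> not in reference -> no match (matches: 3)
Clipped matches: 3, Candidate length: 8
Precision = 3/8

3/8


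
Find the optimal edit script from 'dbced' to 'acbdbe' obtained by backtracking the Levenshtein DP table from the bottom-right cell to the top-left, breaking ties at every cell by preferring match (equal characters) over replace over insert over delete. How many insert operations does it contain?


Edit distance = 5. Backtracking from cell (5, 6) with preference match > replace > insert > delete,
then listing the resulting alignment 'dbced' -> 'acbdbe' left to right:
  Step 1: insert 'a' [insertion #1]
  Step 2: replace d->c
  Step 3: keep 'b'
  Step 4: replace c->d
  Step 5: replace e->b
  Step 6: replace d->e
Total insertions: 1

1


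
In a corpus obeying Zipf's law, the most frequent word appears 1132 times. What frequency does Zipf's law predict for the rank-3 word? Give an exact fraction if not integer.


Zipf's law: freq(rank) = f1 / rank
f1 = 1132, rank = 3
freq = 1132 / 3
GCD(1132, 3) = 1
Simplified: 1132/3

1132/3


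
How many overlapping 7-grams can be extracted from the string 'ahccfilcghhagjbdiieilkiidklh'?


String 'ahccfilcghhagjbdiieilkiidklh' has length L = 28.
Number of overlapping n-grams = L - n + 1
Substituting: 28 - 7 + 1 = 22

22


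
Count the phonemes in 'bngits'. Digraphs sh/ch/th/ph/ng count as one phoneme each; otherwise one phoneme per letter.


Parsing 'bngits' greedily, digraphs first:
  'b' -> consonant phoneme (phonemes so far: 1)
  'ng' -> digraph (1 consonant phoneme) (phonemes so far: 2)
  'i' -> vowel phoneme (phonemes so far: 3)
  't' -> consonant phoneme (phonemes so far: 4)
  's' -> consonant phoneme (phonemes so far: 5)
Total phonemes: 5

5


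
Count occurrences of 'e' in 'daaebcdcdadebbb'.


Scanning 'daaebcdcdadebbb' for 'e':
  Position 3: 'e' -> MATCH (count: 1)
  Position 11: 'e' -> MATCH (count: 2)
Total occurrences of 'e': 2

2


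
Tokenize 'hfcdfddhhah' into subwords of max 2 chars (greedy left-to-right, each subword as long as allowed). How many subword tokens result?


'hfcdfddhhah' has 11 characters.
Chunking with max size 2:
  Chunk 1: 'hf' (positions 0-1)
  Chunk 2: 'cd' (positions 2-3)
  Chunk 3: 'fd' (positions 4-5)
  Chunk 4: 'dh' (positions 6-7)
  Chunk 5: 'ha' (positions 8-9)
  Chunk 6: 'h' (positions 10-10)
Total chunks: ceil(11 / 2) = 6

6


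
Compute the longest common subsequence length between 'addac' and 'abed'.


DP table for LCS of 'addac' and 'abed':
       a  b  e  d
    0  0  0  0  0
  a 0  1  1  1  1
  d 0  1  1  1  2
  d 0  1  1  1  2
  a 0  1  1  1  2
  c 0  1  1  1  2
LCS: 'ad'
LCS length = 2

2


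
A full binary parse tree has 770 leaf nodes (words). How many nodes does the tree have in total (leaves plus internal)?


Leaf nodes (terminals): 770
Internal nodes = n - 1 = 770 - 1 = 769
Total = leaves + internal = 770 + 769 = 1539

1539


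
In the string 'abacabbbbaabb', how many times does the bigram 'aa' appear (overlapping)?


Scanning 'abacabbbbaabb' for bigram 'aa':
  Position 0: 'ab' -> no
  Position 1: 'ba' -> no
  Position 2: 'ac' -> no
  Position 3: 'ca' -> no
  Position 4: 'ab' -> no
  Position 5: 'bb' -> no
  Position 6: 'bb' -> no
  Position 7: 'bb' -> no
  Position 8: 'ba' -> no
  Position 9: 'aa' -> MATCH
  Position 10: 'ab' -> no
  Position 11: 'bb' -> no
Total matches: 1

1


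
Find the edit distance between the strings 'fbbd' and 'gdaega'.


Building DP table for s1='fbbd' (len 4) and s2='gdaega' (len 6):
       g  d  a  e  g  a
    0  1  2  3  4  5  6
  f 1  1  2  3  4  5  6
  b 2  2  2  3  4  5  6
  b 3  3  3  3  4  5  6
  d 4  4  3  4  4  5  6
Edit distance = dp[4][6] = 6

6


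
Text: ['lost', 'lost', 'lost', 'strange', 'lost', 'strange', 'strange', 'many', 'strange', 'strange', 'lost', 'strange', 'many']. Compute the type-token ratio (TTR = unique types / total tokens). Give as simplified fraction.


Tokens: 13
Unique types: ('lost', 'many', 'strange') = 3
TTR = 3/13
Already in lowest terms.

3/13


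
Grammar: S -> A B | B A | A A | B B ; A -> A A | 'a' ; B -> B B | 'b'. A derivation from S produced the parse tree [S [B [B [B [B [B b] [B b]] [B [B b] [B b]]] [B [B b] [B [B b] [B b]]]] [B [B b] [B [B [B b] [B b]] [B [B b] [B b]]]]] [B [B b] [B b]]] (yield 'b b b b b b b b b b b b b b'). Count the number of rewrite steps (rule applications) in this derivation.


Every bracketed nonterminal node [X ...] in the tree is produced by exactly one rule application.
Reading the tree off as a leftmost derivation:
  Step 1: S  =>  B B   (applied S -> B B)
  Step 2: B B  =>  B B B   (applied B -> B B)
  Step 3: B B B  =>  B B B B   (applied B -> B B)
  Step 4: B B B B  =>  B B B B B   (applied B -> B B)
  Step 5: B B B B B  =>  B B B B B B   (applied B -> B B)
  Step 6: B B B B B B  =>  b B B B B B   (applied B -> b)
  Step 7: b B B B B B  =>  b b B B B B   (applied B -> b)
  Step 8: b b B B B B  =>  b b B B B B B   (applied B -> B B)
  Step 9: b b B B B B B  =>  b b b B B B B   (applied B -> b)
  Step 10: b b b B B B B  =>  b b b b B B B   (applied B -> b)
  Step 11: b b b b B B B  =>  b b b b B B B B   (applied B -> B B)
  Step 12: b b b b B B B B  =>  b b b b b B B B   (applied B -> b)
  Step 13: b b b b b B B B  =>  b b b b b B B B B   (applied B -> B B)
  Step 14: b b b b b B B B B  =>  b b b b b b B B B   (applied B -> b)
  Step 15: b b b b b b B B B  =>  b b b b b b b B B   (applied B -> b)
  Step 16: b b b b b b b B B  =>  b b b b b b b B B B   (applied B -> B B)
  Step 17: b b b b b b b B B B  =>  b b b b b b b b B B   (applied B -> b)
  Step 18: b b b b b b b b B B  =>  b b b b b b b b B B B   (applied B -> B B)
  Step 19: b b b b b b b b B B B  =>  b b b b b b b b B B B B   (applied B -> B B)
  Step 20: b b b b b b b b B B B B  =>  b b b b b b b b b B B B   (applied B -> b)
  Step 21: b b b b b b b b b B B B  =>  b b b b b b b b b b B B   (applied B -> b)
  Step 22: b b b b b b b b b b B B  =>  b b b b b b b b b b B B B   (applied B -> B B)
  Step 23: b b b b b b b b b b B B B  =>  b b b b b b b b b b b B B   (applied B -> b)
  Step 24: b b b b b b b b b b b B B  =>  b b b b b b b b b b b b B   (applied B -> b)
  Step 25: b b b b b b b b b b b b B  =>  b b b b b b b b b b b b B B   (applied B -> B B)
  Step 26: b b b b b b b b b b b b B B  =>  b b b b b b b b b b b b b B   (applied B -> b)
  Step 27: b b b b b b b b b b b b b B  =>  b b b b b b b b b b b b b b   (applied B -> b)
Final yield: b b b b b b b b b b b b b b
Total rewrite steps: 27

27


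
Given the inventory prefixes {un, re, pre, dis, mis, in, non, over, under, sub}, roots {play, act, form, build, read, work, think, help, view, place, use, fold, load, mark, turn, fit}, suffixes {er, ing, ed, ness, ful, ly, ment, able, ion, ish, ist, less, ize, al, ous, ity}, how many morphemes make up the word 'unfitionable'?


Segmenting 'unfitionable' against the inventory:
  'un' -> prefix (morpheme 1)
  'fit' -> root (morpheme 2)
  'ion' -> suffix (morpheme 3)
  'able' -> suffix (morpheme 4)
Total morphemes: 4

4


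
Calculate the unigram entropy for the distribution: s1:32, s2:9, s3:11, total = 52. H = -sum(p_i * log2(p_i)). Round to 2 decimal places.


Computing entropy H = -sum(p_i * log2(p_i)):
  s1: p = 32/52 = 0.6154, -p*log2(p) = 0.4310
  s2: p = 9/52 = 0.1731, -p*log2(p) = 0.4380
  s3: p = 11/52 = 0.2115, -p*log2(p) = 0.4741
H = sum of terms = 1.3431
Rounded to 2 decimals: 1.34

1.34


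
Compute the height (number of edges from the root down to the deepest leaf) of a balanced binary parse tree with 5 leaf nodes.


In a balanced binary tree with n leaves the deepest leaf is ceil(log2(n)) edges below the root.
log2(5) = 2.3219
ceil(2.3219) = 3
height (edges) = 3

3


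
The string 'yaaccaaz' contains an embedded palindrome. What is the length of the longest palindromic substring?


Scanning 'yaaccaaz' for palindromic substrings.
Substring at positions 1-6: 'aaccaa'.
Check: reverse('aaccaa') = 'aaccaa' -> palindrome confirmed.
Neighbouring characters ('y' / 'z') break symmetry, so it cannot extend further.
No longer palindromic substring exists; longest length = 6

6


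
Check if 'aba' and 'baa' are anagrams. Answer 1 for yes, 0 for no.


Sort characters of 'aba': 'aab'
Sort characters of 'baa': 'aab'
Sorted forms match -> they ARE anagrams
Result: 1

1


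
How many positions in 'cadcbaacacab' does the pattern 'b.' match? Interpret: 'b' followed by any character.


Pattern: b. means 'b' followed by any character.
Scanning 'cadcbaacacab' position-by-position:
  Pos 0: window 'ca' -> no
  Pos 1: window 'ad' -> no
  Pos 2: window 'dc' -> no
  Pos 3: window 'cb' -> no
  Pos 4: window 'ba' -> MATCH
  Pos 5: window 'aa' -> no
  Pos 6: window 'ac' -> no
  Pos 7: window 'ca' -> no
  Pos 8: window 'ac' -> no
  Pos 9: window 'ca' -> no
  Pos 10: window 'ab' -> no
  Pos 11: window 'b' -> no
Total matches: 1

1


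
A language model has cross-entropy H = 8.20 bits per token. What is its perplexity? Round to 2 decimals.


Perplexity formula: PP = 2^H
H = 8.20
PP = 2^8.20
Decompose: 2^8.20 = 2^8 * 2^0.20
2^8 = 256, 2^0.20 ~ 1.1486984
PP ~ 256 * 1.1486984 = 294.0667904
Rounded to 2 decimals: 294.07

294.07


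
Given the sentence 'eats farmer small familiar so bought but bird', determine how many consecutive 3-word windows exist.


Word trigrams from [8] words:
  Trigram 1: (eats farmer small)
  Trigram 2: (farmer small familiar)
  Trigram 3: (small familiar so)
  Trigram 4: (familiar so bought)
  Trigram 5: (so bought but)
  Trigram 6: (bought but bird)
Total word trigrams: 8 - 2 = 6

6


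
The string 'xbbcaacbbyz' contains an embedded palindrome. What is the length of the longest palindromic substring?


Scanning 'xbbcaacbbyz' for palindromic substrings.
Substring at positions 1-8: 'bbcaacbb'.
Check: reverse('bbcaacbb') = 'bbcaacbb' -> palindrome confirmed.
Neighbouring characters ('x' / 'y') break symmetry, so it cannot extend further.
No longer palindromic substring exists; longest length = 8

8


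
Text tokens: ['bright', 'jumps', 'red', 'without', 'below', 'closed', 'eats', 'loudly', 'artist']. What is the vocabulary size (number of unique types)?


Listing all tokens and tracking unique types:
  Token 1: 'bright' -> NEW (unique so far: 1)
  Token 2: 'jumps' -> NEW (unique so far: 2)
  Token 3: 'red' -> NEW (unique so far: 3)
  Token 4: 'without' -> NEW (unique so far: 4)
  Token 5: 'below' -> NEW (unique so far: 5)
  Token 6: 'closed' -> NEW (unique so far: 6)
  Token 7: 'eats' -> NEW (unique so far: 7)
  Token 8: 'loudly' -> NEW (unique so far: 8)
  Token 9: 'artist' -> NEW (unique so far: 9)
Unique types: ('artist', 'below', 'bright', 'closed', 'eats', 'jumps', 'loudly', 'red', 'without')
Vocabulary size: 9

9


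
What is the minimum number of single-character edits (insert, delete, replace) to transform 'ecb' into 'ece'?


Building DP table for s1='ecb' (len 3) and s2='ece' (len 3):
       e  c  e
    0  1  2  3
  e 1  0  1  2
  c 2  1  0  1
  b 3  2  1  1
Edit distance = dp[3][3] = 1

1


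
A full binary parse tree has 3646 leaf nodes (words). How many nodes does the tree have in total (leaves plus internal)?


Leaf nodes (terminals): 3646
Internal nodes = n - 1 = 3646 - 1 = 3645
Total = leaves + internal = 3646 + 3645 = 7291

7291


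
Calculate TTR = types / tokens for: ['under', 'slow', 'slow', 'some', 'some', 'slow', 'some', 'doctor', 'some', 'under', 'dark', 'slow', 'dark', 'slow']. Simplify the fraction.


Tokens: 14
Unique types: ('dark', 'doctor', 'slow', 'some', 'under') = 5
TTR = 5/14
Already in lowest terms.

5/14


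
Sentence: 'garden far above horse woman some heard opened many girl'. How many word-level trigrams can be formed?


Word trigrams from [10] words:
  Trigram 1: (garden far above)
  Trigram 2: (far above horse)
  Trigram 3: (above horse woman)
  Trigram 4: (horse woman some)
  Trigram 5: (woman some heard)
  Trigram 6: (some heard opened)
  Trigram 7: (heard opened many)
  Trigram 8: (opened many girl)
Total word trigrams: 10 - 2 = 8

8


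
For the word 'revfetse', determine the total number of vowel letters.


Scanning each character of 'revfetse':
  Position 1: 'r' -> consonant (running count: 0)
  Position 2: 'e' -> vowel (running count: 1)
  Position 3: 'v' -> consonant (running count: 1)
  Position 4: 'f' -> consonant (running count: 1)
  Position 5: 'e' -> vowel (running count: 2)
  Position 6: 't' -> consonant (running count: 2)
  Position 7: 's' -> consonant (running count: 2)
  Position 8: 'e' -> vowel (running count: 3)
Total vowels: 3

3


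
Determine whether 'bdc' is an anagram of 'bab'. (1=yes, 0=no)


Sort characters of 'bdc': 'bcd'
Sort characters of 'bab': 'abb'
Sorted forms differ -> they are NOT anagrams
Result: 0

0


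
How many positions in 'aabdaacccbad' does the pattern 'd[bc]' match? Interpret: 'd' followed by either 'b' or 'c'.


Pattern: d[bc] means 'd' followed by either 'b' or 'c'.
Scanning 'aabdaacccbad' position-by-position:
  Pos 0: window 'aa' -> no
  Pos 1: window 'ab' -> no
  Pos 2: window 'bd' -> no
  Pos 3: window 'da' -> no
  Pos 4: window 'aa' -> no
  Pos 5: window 'ac' -> no
  Pos 6: window 'cc' -> no
  Pos 7: window 'cc' -> no
  Pos 8: window 'cb' -> no
  Pos 9: window 'ba' -> no
  Pos 10: window 'ad' -> no
  Pos 11: window 'd' -> no
Total matches: 0

0


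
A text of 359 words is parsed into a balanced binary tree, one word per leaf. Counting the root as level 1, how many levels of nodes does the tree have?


In a balanced binary tree with n leaves the deepest leaf is ceil(log2(n)) edges below the root,
so counting node levels inclusive of root and leaves gives ceil(log2(n)) + 1 levels.
log2(359) = 8.4878
ceil(8.4878) = 9
levels = 9 + 1 = 10

10


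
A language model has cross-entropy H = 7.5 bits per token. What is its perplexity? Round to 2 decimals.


Perplexity formula: PP = 2^H
H = 7.5
PP = 2^7.5
Decompose: 2^7.5 = 2^7 * 2^0.5 = 2^7 * sqrt(2)
2^7 = 128, sqrt(2) ~ 1.4142136
PP ~ 128 * 1.4142136 = 181.0193408
Rounded to 2 decimals: 181.02

181.02


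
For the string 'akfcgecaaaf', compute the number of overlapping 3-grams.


String 'akfcgecaaaf' has length L = 11.
Number of overlapping n-grams = L - n + 1
Substituting: 11 - 3 + 1 = 9

9


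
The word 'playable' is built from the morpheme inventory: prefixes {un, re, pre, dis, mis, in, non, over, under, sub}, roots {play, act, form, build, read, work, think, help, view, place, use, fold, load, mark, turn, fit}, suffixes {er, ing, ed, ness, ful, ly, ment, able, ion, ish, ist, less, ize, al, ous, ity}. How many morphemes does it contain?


Segmenting 'playable' against the inventory:
  'play' -> root (morpheme 1)
  'able' -> suffix (morpheme 2)
Total morphemes: 2

2


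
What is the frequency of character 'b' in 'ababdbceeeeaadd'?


Scanning 'ababdbceeeeaadd' for 'b':
  Position 1: 'b' -> MATCH (count: 1)
  Position 3: 'b' -> MATCH (count: 2)
  Position 5: 'b' -> MATCH (count: 3)
Total occurrences of 'b': 3

3


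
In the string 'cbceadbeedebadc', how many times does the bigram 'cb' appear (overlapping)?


Scanning 'cbceadbeedebadc' for bigram 'cb':
  Position 0: 'cb' -> MATCH
  Position 1: 'bc' -> no
  Position 2: 'ce' -> no
  Position 3: 'ea' -> no
  Position 4: 'ad' -> no
  Position 5: 'db' -> no
  Position 6: 'be' -> no
  Position 7: 'ee' -> no
  Position 8: 'ed' -> no
  Position 9: 'de' -> no
  Position 10: 'eb' -> no
  Position 11: 'ba' -> no
  Position 12: 'ad' -> no
  Position 13: 'dc' -> no
Total matches: 1

1


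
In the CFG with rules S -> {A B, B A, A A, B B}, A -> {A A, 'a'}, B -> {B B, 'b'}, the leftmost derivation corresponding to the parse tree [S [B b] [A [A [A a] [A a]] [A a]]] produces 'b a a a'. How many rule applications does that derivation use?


Every bracketed nonterminal node [X ...] in the tree is produced by exactly one rule application.
Reading the tree off as a leftmost derivation:
  Step 1: S  =>  B A   (applied S -> B A)
  Step 2: B A  =>  b A   (applied B -> b)
  Step 3: b A  =>  b A A   (applied A -> A A)
  Step 4: b A A  =>  b A A A   (applied A -> A A)
  Step 5: b A A A  =>  b a A A   (applied A -> a)
  Step 6: b a A A  =>  b a a A   (applied A -> a)
  Step 7: b a a A  =>  b a a a   (applied A -> a)
Final yield: b a a a
Total rewrite steps: 7

7


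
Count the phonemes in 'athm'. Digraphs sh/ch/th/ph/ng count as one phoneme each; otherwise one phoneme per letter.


Parsing 'athm' greedily, digraphs first:
  'a' -> vowel phoneme (phonemes so far: 1)
  'th' -> digraph (1 consonant phoneme) (phonemes so far: 2)
  'm' -> consonant phoneme (phonemes so far: 3)
Total phonemes: 3

3


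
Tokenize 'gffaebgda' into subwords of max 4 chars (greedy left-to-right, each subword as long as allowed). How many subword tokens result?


'gffaebgda' has 9 characters.
Chunking with max size 4:
  Chunk 1: 'gffa' (positions 0-3)
  Chunk 2: 'ebgd' (positions 4-7)
  Chunk 3: 'a' (positions 8-8)
Total chunks: ceil(9 / 4) = 3

3
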